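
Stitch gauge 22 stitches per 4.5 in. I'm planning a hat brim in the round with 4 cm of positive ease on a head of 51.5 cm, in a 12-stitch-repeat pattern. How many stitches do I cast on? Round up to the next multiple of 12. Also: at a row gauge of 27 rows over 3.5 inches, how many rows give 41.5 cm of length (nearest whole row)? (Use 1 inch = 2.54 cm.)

Finished = 51.5 + 4 = 55.5 cm.
55.5 cm × 1/2.54 = 21.85 inches.
22/4.5 = 4.889 sts per in; 21.85 × 4.889 = 106.82 sts.
Next multiple of 12 → 108.
41.5 cm = 16.34 inches; × 7.714 = 126.04 → 126 rows.

Cast on 108 stitches; work 126 rows.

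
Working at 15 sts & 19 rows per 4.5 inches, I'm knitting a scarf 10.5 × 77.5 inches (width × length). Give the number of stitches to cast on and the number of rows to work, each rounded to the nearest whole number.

Stitch gauge = 15/4.5 = 3.333 sts/in; 10.5 × 3.333 = 35.00 → 35 sts.
Row gauge = 19/4.5 = 4.222 rows/in; 77.5 × 4.222 = 327.22 → 327 rows.

Cast on 35 stitches and work 327 rows.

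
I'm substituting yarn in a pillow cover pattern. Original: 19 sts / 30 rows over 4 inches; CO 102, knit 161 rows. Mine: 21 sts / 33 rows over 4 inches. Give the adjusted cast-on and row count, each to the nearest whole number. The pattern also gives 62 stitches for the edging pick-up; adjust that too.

Stitches: 102 × 21/19 = 112.74 → 113.
Rows: 161 × 33/30 = 177.10 → 177.
edging pick-up: 62 × 21/19 = 68.53 → 69.

Cast on 113 stitches; work 177 rows; edging pick-up 69 stitches.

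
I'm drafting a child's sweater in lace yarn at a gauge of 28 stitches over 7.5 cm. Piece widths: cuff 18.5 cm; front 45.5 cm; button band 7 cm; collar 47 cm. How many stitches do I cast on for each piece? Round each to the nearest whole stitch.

cuff 69; front 170; button band 26; collar 175.

Rate = 28/7.5 = 3.733 sts per cm.
cuff: 18.5 × 3.733 = 69.07 → 69.
front: 45.5 × 3.733 = 169.87 → 170.
button band: 7 × 3.733 = 26.13 → 26.
collar: 47 × 3.733 = 175.47 → 175.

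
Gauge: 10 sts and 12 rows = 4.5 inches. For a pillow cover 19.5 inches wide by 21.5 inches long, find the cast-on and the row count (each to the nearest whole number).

Cast on 43 stitches and work 57 rows.

Stitch gauge = 10/4.5 = 2.222 sts/in; 19.5 × 2.222 = 43.33 → 43 sts.
Row gauge = 12/4.5 = 2.667 rows/in; 21.5 × 2.667 = 57.33 → 57 rows.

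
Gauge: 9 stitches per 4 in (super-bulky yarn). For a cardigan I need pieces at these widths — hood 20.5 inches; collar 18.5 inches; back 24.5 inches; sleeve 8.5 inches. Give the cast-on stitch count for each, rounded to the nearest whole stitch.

hood 46; collar 42; back 55; sleeve 19.

Rate = 9/4 = 2.25 sts per in.
hood: 20.5 × 2.25 = 46.12 → 46.
collar: 18.5 × 2.25 = 41.62 → 42.
back: 24.5 × 2.25 = 55.12 → 55.
sleeve: 8.5 × 2.25 = 19.12 → 19.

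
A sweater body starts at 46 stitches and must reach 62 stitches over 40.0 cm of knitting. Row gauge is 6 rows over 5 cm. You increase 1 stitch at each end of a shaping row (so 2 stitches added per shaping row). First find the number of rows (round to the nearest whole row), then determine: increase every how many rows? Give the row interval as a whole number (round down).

Increase every 6th row.

Rows = 40.0 × 1.2 = 48.0 → 48 rows.
Stitches to add: 16 → 8 shaping rows (at 2 st each).
48 / 8 = 6.00 → every 6 rows.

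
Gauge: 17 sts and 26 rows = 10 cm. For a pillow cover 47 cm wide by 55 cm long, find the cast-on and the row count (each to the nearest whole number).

Cast on 80 stitches and work 143 rows.

Stitch gauge = 17/10 = 1.7 sts/cm; 47 × 1.7 = 79.90 → 80 sts.
Row gauge = 26/10 = 2.6 rows/cm; 55 × 2.6 = 143.00 → 143 rows.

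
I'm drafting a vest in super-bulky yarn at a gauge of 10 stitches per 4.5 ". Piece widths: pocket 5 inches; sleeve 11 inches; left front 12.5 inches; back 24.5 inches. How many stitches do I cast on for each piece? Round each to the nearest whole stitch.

pocket 11; sleeve 24; left front 28; back 54.

Rate = 10/4.5 = 2.222 sts per in.
pocket: 5 × 2.222 = 11.11 → 11.
sleeve: 11 × 2.222 = 24.44 → 24.
left front: 12.5 × 2.222 = 27.78 → 28.
back: 24.5 × 2.222 = 54.44 → 54.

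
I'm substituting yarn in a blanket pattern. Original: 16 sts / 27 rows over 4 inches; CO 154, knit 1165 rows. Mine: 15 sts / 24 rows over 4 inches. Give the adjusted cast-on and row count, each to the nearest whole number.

Stitches: 154 × 15/16 = 144.38 → 144.
Rows: 1165 × 24/27 = 1035.56 → 1036.

Cast on 144 stitches; work 1036 rows.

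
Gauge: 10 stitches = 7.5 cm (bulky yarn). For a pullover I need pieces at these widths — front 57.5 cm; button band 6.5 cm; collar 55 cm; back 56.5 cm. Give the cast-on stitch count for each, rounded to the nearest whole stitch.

Rate = 10/7.5 = 1.333 sts per cm.
front: 57.5 × 1.333 = 76.67 → 77.
button band: 6.5 × 1.333 = 8.67 → 9.
collar: 55 × 1.333 = 73.33 → 73.
back: 56.5 × 1.333 = 75.33 → 75.

front 77; button band 9; collar 73; back 75.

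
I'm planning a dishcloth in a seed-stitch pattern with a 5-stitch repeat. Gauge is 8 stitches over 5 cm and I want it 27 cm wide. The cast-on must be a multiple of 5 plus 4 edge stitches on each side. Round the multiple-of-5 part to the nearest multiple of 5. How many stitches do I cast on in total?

CO 43 sts.

8 / 5 = 1.6 sts per cm.
27 × 1.6 = 43.20 sts.
Less 8 edge sts → 35.20 for the repeat.
Nearest multiple of 5: 35.
Add back 8 edge sts → 43.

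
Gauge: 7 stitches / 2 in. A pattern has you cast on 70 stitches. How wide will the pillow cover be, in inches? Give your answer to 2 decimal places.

7 stitches / 2 inch = 3.5 stitches per inch.
70 / 3.5 = 20.000 inches.

20.00 inches.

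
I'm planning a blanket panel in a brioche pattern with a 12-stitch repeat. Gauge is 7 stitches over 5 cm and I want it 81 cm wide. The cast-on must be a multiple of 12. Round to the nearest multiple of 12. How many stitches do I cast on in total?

7 / 5 = 1.4 sts per cm.
81 × 1.4 = 113.40 sts.
Nearest multiple of 12: 108.

CO 108 sts.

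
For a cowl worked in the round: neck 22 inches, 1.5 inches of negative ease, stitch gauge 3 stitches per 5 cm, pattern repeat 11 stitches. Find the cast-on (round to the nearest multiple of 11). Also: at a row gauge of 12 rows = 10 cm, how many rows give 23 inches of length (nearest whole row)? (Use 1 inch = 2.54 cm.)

Cast on 33 stitches; work 70 rows.

Finished = 22 − 1.5 = 20.5 inches.
20.5 inches × 2.54 = 52.07 cm.
3/5 = 0.6 sts per cm; 52.07 × 0.6 = 31.24 sts.
Nearest multiple of 11 → 33.
23 inches = 58.42 cm; × 1.2 = 70.10 → 70 rows.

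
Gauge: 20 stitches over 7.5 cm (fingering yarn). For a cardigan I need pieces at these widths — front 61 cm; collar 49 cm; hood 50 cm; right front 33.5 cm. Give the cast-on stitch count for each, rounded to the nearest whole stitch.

Rate = 20/7.5 = 2.667 sts per cm.
front: 61 × 2.667 = 162.67 → 163.
collar: 49 × 2.667 = 130.67 → 131.
hood: 50 × 2.667 = 133.33 → 133.
right front: 33.5 × 2.667 = 89.33 → 89.

front 163; collar 131; hood 133; right front 89.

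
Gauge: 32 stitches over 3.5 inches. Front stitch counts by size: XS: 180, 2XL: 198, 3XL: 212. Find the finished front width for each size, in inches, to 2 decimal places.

XS 19.69 inches; 2XL 21.66 inches; 3XL 23.19 inches.

32/3.5 = 9.143 sts per in.
XS: 180 / 9.143 = 19.688 → 19.69 in.
2XL: 198 / 9.143 = 21.656 → 21.66 in.
3XL: 212 / 9.143 = 23.188 → 23.19 in.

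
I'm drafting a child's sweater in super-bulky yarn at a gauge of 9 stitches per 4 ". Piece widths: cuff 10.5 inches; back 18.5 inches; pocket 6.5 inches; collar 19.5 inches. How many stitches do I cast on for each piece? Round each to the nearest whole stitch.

cuff 24; back 42; pocket 15; collar 44.

Rate = 9/4 = 2.25 sts per in.
cuff: 10.5 × 2.25 = 23.62 → 24.
back: 18.5 × 2.25 = 41.62 → 42.
pocket: 6.5 × 2.25 = 14.62 → 15.
collar: 19.5 × 2.25 = 43.88 → 44.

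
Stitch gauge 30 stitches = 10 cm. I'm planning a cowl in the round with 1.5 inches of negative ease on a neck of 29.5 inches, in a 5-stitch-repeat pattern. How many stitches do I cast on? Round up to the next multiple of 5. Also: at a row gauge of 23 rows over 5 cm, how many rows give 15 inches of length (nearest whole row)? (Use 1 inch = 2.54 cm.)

Finished = 29.5 − 1.5 = 28 inches.
28 inches × 2.54 = 71.12 cm.
30/10 = 3 sts per cm; 71.12 × 3 = 213.36 sts.
Next multiple of 5 → 215.
15 inches = 38.10 cm; × 4.6 = 175.26 → 175 rows.

Cast on 215 stitches; work 175 rows.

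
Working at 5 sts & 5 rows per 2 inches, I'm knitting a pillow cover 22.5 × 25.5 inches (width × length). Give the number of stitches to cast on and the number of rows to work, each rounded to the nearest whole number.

Stitch gauge = 5/2 = 2.5 sts/in; 22.5 × 2.5 = 56.25 → 56 sts.
Row gauge = 5/2 = 2.5 rows/in; 25.5 × 2.5 = 63.75 → 64 rows.

Cast on 56 stitches and work 64 rows.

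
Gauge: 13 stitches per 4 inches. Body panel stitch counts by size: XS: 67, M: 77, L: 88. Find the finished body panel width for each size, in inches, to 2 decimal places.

XS 20.62 inches; M 23.69 inches; L 27.08 inches.

13/4 = 3.25 sts per in.
XS: 67 / 3.25 = 20.615 → 20.62 in.
M: 77 / 3.25 = 23.692 → 23.69 in.
L: 88 / 3.25 = 27.077 → 27.08 in.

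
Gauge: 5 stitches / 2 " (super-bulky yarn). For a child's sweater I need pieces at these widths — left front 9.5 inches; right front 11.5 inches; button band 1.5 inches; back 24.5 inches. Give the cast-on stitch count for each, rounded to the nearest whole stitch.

left front 24; right front 29; button band 4; back 61.

Rate = 5/2 = 2.5 sts per in.
left front: 9.5 × 2.5 = 23.75 → 24.
right front: 11.5 × 2.5 = 28.75 → 29.
button band: 1.5 × 2.5 = 3.75 → 4.
back: 24.5 × 2.5 = 61.25 → 61.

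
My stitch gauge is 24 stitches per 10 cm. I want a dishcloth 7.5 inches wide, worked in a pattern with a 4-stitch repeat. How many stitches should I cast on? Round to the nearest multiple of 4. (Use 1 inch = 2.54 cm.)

Cast on 44 stitches.

7.5 in = 7.5 × 2.54 = 19.05 cm.
24 / 10 = 2.4 sts/cm.
19.05 × 2.4 = 45.72 sts.
→ 44.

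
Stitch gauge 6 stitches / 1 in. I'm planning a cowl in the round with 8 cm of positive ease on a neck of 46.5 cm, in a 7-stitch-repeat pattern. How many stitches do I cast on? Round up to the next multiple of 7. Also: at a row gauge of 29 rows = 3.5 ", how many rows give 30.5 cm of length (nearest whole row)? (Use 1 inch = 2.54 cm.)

Finished = 46.5 + 8 = 54.5 cm.
54.5 cm × 1/2.54 = 21.46 inches.
6/1 = 6 sts per in; 21.46 × 6 = 128.74 sts.
Next multiple of 7 → 133.
30.5 cm = 12.01 inches; × 8.286 = 99.49 → 99 rows.

Cast on 133 stitches; work 99 rows.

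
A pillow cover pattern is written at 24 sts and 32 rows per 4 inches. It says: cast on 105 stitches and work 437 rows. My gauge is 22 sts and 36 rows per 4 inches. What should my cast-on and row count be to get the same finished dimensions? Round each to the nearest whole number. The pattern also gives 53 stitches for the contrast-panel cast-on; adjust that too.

Stitches: 105 × 22/24 = 96.25 → 96.
Rows: 437 × 36/32 = 491.62 → 492.
contrast-panel cast-on: 53 × 22/24 = 48.58 → 49.

Cast on 96 stitches; work 492 rows; contrast-panel cast-on 49 stitches.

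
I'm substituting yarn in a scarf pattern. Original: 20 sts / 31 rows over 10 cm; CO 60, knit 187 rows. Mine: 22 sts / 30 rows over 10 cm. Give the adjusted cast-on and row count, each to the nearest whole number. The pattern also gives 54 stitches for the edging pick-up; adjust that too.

Stitches: 60 × 22/20 = 66.00 → 66.
Rows: 187 × 30/31 = 180.97 → 181.
edging pick-up: 54 × 22/20 = 59.40 → 59.

Cast on 66 stitches; work 181 rows; edging pick-up 59 stitches.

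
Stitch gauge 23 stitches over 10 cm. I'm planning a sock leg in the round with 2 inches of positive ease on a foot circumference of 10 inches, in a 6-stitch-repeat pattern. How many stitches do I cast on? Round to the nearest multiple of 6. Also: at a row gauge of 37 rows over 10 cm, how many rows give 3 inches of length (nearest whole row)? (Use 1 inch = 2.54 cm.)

Finished = 10 + 2 = 12 inches.
12 inches × 2.54 = 30.48 cm.
23/10 = 2.3 sts per cm; 30.48 × 2.3 = 70.10 sts.
Nearest multiple of 6 → 72.
3 inches = 7.62 cm; × 3.7 = 28.19 → 28 rows.

Cast on 72 stitches; work 28 rows.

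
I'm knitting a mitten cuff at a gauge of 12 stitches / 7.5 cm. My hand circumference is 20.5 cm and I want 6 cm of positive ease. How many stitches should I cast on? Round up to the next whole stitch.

Finished = 20.5 + 6 = 26.5 cm.
12 / 7.5 = 1.6 sts per cm.
26.50 × 1.6 = 42.40 sts.
→ 43 sts.

43 stitches.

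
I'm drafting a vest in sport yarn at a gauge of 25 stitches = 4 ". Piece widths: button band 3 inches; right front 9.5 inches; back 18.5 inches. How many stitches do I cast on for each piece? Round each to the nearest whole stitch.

button band 19; right front 59; back 116.

Rate = 25/4 = 6.25 sts per in.
button band: 3 × 6.25 = 18.75 → 19.
right front: 9.5 × 6.25 = 59.38 → 59.
back: 18.5 × 6.25 = 115.62 → 116.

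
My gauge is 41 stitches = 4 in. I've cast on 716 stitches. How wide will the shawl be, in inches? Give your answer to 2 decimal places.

69.85 inches.

41 stitches / 4 inch = 10.25 stitches per inch.
716 / 10.25 = 69.854 inches.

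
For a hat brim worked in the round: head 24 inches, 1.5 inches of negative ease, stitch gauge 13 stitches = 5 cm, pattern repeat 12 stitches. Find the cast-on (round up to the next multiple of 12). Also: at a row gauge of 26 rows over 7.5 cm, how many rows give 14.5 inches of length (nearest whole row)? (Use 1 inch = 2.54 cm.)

Finished = 24 − 1.5 = 22.5 inches.
22.5 inches × 2.54 = 57.15 cm.
13/5 = 2.6 sts per cm; 57.15 × 2.6 = 148.59 sts.
Next multiple of 12 → 156.
14.5 inches = 36.83 cm; × 3.467 = 127.68 → 128 rows.

Cast on 156 stitches; work 128 rows.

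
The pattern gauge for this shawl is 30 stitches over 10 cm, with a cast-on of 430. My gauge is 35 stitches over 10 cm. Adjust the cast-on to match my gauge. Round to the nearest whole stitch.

Scale factor = 35 / 30 = 1.167.
430 × 35 / 30 = 501.67 sts.
→ 502 sts.

CO 502 sts.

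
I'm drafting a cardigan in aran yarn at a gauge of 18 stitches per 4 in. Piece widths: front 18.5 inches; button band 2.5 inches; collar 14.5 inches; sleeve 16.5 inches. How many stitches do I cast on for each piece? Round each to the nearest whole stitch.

front 83; button band 11; collar 65; sleeve 74.

Rate = 18/4 = 4.5 sts per in.
front: 18.5 × 4.5 = 83.25 → 83.
button band: 2.5 × 4.5 = 11.25 → 11.
collar: 14.5 × 4.5 = 65.25 → 65.
sleeve: 16.5 × 4.5 = 74.25 → 74.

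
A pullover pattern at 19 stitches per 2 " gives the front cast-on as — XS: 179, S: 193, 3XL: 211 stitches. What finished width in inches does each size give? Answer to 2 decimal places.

XS 18.84 inches; S 20.32 inches; 3XL 22.21 inches.

19/2 = 9.5 sts per in.
XS: 179 / 9.5 = 18.842 → 18.84 in.
S: 193 / 9.5 = 20.316 → 20.32 in.
3XL: 211 / 9.5 = 22.211 → 22.21 in.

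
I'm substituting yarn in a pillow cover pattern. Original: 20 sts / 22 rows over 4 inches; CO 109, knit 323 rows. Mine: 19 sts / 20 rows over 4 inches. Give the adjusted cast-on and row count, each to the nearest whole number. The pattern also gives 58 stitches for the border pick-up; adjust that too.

Stitches: 109 × 19/20 = 103.55 → 104.
Rows: 323 × 20/22 = 293.64 → 294.
border pick-up: 58 × 19/20 = 55.10 → 55.

Cast on 104 stitches; work 294 rows; border pick-up 55 stitches.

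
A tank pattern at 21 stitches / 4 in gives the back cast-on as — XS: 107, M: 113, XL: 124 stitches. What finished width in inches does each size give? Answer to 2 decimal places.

21/4 = 5.25 sts per in.
XS: 107 / 5.25 = 20.381 → 20.38 in.
M: 113 / 5.25 = 21.524 → 21.52 in.
XL: 124 / 5.25 = 23.619 → 23.62 in.

XS 20.38 inches; M 21.52 inches; XL 23.62 inches.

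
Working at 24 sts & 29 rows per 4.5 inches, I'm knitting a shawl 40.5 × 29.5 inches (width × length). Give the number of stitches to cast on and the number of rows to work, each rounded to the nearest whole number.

Stitch gauge = 24/4.5 = 5.333 sts/in; 40.5 × 5.333 = 216.00 → 216 sts.
Row gauge = 29/4.5 = 6.444 rows/in; 29.5 × 6.444 = 190.11 → 190 rows.

Cast on 216 stitches and work 190 rows.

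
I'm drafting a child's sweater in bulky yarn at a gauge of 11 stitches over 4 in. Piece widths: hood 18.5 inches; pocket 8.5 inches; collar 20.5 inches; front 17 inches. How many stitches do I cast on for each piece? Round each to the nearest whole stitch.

hood 51; pocket 23; collar 56; front 47.

Rate = 11/4 = 2.75 sts per in.
hood: 18.5 × 2.75 = 50.88 → 51.
pocket: 8.5 × 2.75 = 23.38 → 23.
collar: 20.5 × 2.75 = 56.38 → 56.
front: 17 × 2.75 = 46.75 → 47.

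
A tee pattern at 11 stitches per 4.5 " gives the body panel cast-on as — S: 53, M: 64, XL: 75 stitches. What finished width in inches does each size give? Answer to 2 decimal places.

11/4.5 = 2.444 sts per in.
S: 53 / 2.444 = 21.682 → 21.68 in.
M: 64 / 2.444 = 26.182 → 26.18 in.
XL: 75 / 2.444 = 30.682 → 30.68 in.

S 21.68 inches; M 26.18 inches; XL 30.68 inches.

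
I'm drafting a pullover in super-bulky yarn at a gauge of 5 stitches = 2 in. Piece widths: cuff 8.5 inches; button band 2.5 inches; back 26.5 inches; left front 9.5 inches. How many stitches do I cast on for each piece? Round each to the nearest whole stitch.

cuff 21; button band 6; back 66; left front 24.

Rate = 5/2 = 2.5 sts per in.
cuff: 8.5 × 2.5 = 21.25 → 21.
button band: 2.5 × 2.5 = 6.25 → 6.
back: 26.5 × 2.5 = 66.25 → 66.
left front: 9.5 × 2.5 = 23.75 → 24.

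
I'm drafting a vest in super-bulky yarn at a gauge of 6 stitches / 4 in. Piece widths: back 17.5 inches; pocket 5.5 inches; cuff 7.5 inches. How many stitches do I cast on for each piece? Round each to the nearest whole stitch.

back 26; pocket 8; cuff 11.

Rate = 6/4 = 1.5 sts per in.
back: 17.5 × 1.5 = 26.25 → 26.
pocket: 5.5 × 1.5 = 8.25 → 8.
cuff: 7.5 × 1.5 = 11.25 → 11.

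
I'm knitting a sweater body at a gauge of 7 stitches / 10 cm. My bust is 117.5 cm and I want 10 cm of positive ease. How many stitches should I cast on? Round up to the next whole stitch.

Finished = 117.5 + 10 = 127.5 cm.
7 / 10 = 0.7 sts per cm.
127.50 × 0.7 = 89.25 sts.
→ 90 sts.

90 stitches.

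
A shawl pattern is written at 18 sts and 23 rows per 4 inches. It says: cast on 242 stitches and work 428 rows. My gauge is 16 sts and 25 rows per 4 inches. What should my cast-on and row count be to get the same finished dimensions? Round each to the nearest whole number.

Cast on 215 stitches; work 465 rows.

Stitches: 242 × 16/18 = 215.11 → 215.
Rows: 428 × 25/23 = 465.22 → 465.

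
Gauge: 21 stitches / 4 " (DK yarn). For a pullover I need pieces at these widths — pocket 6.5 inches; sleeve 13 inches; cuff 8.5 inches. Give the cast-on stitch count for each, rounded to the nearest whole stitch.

Rate = 21/4 = 5.25 sts per in.
pocket: 6.5 × 5.25 = 34.12 → 34.
sleeve: 13 × 5.25 = 68.25 → 68.
cuff: 8.5 × 5.25 = 44.62 → 45.

pocket 34; sleeve 68; cuff 45.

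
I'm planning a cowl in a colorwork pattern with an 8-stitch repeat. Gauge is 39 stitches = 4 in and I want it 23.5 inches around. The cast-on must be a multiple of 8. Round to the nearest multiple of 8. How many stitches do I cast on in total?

Cast on 232 stitches.

39 / 4 = 9.75 sts per inch.
23.5 × 9.75 = 229.12 sts.
Nearest multiple of 8: 232.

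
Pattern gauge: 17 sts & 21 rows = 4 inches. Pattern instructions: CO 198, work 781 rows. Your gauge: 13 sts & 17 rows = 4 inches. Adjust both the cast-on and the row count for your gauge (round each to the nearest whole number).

Stitches: 198 × 13/17 = 151.41 → 151.
Rows: 781 × 17/21 = 632.24 → 632.

Cast on 151 stitches; work 632 rows.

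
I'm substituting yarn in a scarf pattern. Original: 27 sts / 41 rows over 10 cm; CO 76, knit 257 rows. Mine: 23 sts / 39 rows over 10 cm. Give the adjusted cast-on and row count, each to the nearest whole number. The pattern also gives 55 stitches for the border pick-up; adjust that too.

Stitches: 76 × 23/27 = 64.74 → 65.
Rows: 257 × 39/41 = 244.46 → 244.
border pick-up: 55 × 23/27 = 46.85 → 47.

Cast on 65 stitches; work 244 rows; border pick-up 47 stitches.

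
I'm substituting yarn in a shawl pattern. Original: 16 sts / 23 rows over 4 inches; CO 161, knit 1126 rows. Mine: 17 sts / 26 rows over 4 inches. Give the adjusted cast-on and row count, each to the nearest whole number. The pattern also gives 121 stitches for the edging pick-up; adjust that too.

Cast on 171 stitches; work 1273 rows; edging pick-up 129 stitches.

Stitches: 161 × 17/16 = 171.06 → 171.
Rows: 1126 × 26/23 = 1272.87 → 1273.
edging pick-up: 121 × 17/16 = 128.56 → 129.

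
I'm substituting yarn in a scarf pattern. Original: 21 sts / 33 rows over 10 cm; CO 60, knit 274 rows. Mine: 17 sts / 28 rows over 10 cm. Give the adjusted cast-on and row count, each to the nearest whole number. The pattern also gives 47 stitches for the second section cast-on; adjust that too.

Stitches: 60 × 17/21 = 48.57 → 49.
Rows: 274 × 28/33 = 232.48 → 232.
second section cast-on: 47 × 17/21 = 38.05 → 38.

Cast on 49 stitches; work 232 rows; second section cast-on 38 stitches.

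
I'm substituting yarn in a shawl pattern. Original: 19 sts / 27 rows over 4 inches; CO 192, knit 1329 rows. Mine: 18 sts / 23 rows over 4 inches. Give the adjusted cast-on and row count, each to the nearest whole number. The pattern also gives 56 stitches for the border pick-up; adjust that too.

Cast on 182 stitches; work 1132 rows; border pick-up 53 stitches.

Stitches: 192 × 18/19 = 181.89 → 182.
Rows: 1329 × 23/27 = 1132.11 → 1132.
border pick-up: 56 × 18/19 = 53.05 → 53.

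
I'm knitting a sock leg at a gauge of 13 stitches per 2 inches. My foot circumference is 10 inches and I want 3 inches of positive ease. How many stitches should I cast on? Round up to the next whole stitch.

CO 85 sts.

Finished = 10 + 3 = 13 in.
13 / 2 = 6.5 sts per inch.
13.00 × 6.5 = 84.50 sts.
→ 85 sts.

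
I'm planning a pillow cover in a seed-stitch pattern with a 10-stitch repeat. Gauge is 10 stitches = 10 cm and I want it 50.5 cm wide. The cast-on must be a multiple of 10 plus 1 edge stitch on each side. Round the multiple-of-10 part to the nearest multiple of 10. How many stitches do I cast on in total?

10 / 10 = 1 sts per cm.
50.5 × 1 = 50.50 sts.
Less 2 edge sts → 48.50 for the repeat.
Nearest multiple of 10: 50.
Add back 2 edge sts → 52.

Cast on 52 stitches.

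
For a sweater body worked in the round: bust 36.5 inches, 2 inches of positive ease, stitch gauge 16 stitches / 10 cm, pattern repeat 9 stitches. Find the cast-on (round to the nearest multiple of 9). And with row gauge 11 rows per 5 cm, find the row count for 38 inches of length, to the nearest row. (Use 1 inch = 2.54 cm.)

Cast on 153 stitches; work 212 rows.

Finished = 36.5 + 2 = 38.5 inches.
38.5 inches × 2.54 = 97.79 cm.
16/10 = 1.6 sts per cm; 97.79 × 1.6 = 156.46 sts.
Nearest multiple of 9 → 153.
38 inches = 96.52 cm; × 2.2 = 212.34 → 212 rows.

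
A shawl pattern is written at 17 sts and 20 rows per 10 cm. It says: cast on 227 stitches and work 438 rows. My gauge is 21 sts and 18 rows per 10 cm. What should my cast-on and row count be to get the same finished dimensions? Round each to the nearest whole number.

Stitches: 227 × 21/17 = 280.41 → 280.
Rows: 438 × 18/20 = 394.20 → 394.

Cast on 280 stitches; work 394 rows.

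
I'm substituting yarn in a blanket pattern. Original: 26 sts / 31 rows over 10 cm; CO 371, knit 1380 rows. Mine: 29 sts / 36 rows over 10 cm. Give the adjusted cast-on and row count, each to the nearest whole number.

Stitches: 371 × 29/26 = 413.81 → 414.
Rows: 1380 × 36/31 = 1602.58 → 1603.

Cast on 414 stitches; work 1603 rows.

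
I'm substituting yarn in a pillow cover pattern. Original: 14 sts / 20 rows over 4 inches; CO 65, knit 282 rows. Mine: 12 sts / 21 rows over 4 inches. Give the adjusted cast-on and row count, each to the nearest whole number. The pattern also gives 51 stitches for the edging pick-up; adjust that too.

Cast on 56 stitches; work 296 rows; edging pick-up 44 stitches.

Stitches: 65 × 12/14 = 55.71 → 56.
Rows: 282 × 21/20 = 296.10 → 296.
edging pick-up: 51 × 12/14 = 43.71 → 44.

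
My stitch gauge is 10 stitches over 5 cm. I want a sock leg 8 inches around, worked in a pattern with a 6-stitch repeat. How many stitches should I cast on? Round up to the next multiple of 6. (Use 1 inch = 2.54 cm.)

42 stitches.

8 in = 8 × 2.54 = 20.32 cm.
10 / 5 = 2 sts/cm.
20.32 × 2 = 40.64 sts.
→ 42.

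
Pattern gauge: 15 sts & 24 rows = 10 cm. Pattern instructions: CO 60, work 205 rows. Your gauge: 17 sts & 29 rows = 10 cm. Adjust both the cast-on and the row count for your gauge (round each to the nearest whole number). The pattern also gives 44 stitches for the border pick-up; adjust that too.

Stitches: 60 × 17/15 = 68.00 → 68.
Rows: 205 × 29/24 = 247.71 → 248.
border pick-up: 44 × 17/15 = 49.87 → 50.

Cast on 68 stitches; work 248 rows; border pick-up 50 stitches.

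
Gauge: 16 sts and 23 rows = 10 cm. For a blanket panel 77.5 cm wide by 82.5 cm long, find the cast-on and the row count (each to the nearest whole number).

Cast on 124 stitches and work 190 rows.

Stitch gauge = 16/10 = 1.6 sts/cm; 77.5 × 1.6 = 124.00 → 124 sts.
Row gauge = 23/10 = 2.3 rows/cm; 82.5 × 2.3 = 189.75 → 190 rows.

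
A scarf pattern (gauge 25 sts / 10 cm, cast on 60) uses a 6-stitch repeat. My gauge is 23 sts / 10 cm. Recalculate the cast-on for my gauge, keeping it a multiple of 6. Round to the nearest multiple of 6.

Cast on 54 stitches.

60 × 23 / 25 = 55.20.
Nearest multiple of 6: 54.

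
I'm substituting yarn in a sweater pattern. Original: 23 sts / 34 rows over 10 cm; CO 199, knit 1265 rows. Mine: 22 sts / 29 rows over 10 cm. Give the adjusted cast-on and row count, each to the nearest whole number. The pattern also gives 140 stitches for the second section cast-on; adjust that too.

Stitches: 199 × 22/23 = 190.35 → 190.
Rows: 1265 × 29/34 = 1078.97 → 1079.
second section cast-on: 140 × 22/23 = 133.91 → 134.

Cast on 190 stitches; work 1079 rows; second section cast-on 134 stitches.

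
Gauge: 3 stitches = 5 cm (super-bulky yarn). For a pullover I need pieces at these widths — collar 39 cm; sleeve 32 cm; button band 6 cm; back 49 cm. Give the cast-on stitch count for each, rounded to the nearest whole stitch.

Rate = 3/5 = 0.6 sts per cm.
collar: 39 × 0.6 = 23.40 → 23.
sleeve: 32 × 0.6 = 19.20 → 19.
button band: 6 × 0.6 = 3.60 → 4.
back: 49 × 0.6 = 29.40 → 29.

collar 23; sleeve 19; button band 4; back 29.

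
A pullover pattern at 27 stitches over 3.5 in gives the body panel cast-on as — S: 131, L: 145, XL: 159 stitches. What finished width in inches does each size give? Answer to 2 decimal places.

27/3.5 = 7.714 sts per in.
S: 131 / 7.714 = 16.981 → 16.98 in.
L: 145 / 7.714 = 18.796 → 18.80 in.
XL: 159 / 7.714 = 20.611 → 20.61 in.

S 16.98 inches; L 18.80 inches; XL 20.61 inches.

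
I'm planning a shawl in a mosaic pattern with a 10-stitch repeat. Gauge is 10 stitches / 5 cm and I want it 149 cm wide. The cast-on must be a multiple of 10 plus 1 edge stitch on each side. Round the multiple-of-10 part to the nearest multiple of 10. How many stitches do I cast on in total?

302 stitches.

10 / 5 = 2 sts per cm.
149 × 2 = 298.00 sts.
Less 2 edge sts → 296.00 for the repeat.
Nearest multiple of 10: 300.
Add back 2 edge sts → 302.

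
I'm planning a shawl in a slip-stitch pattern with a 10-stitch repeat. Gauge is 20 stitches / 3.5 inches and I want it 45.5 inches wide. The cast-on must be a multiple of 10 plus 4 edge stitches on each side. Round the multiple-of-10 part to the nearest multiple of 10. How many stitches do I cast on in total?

20 / 3.5 = 5.714 sts per inch.
45.5 × 5.714 = 260.00 sts.
Less 8 edge sts → 252.00 for the repeat.
Nearest multiple of 10: 250.
Add back 8 edge sts → 258.

258 stitches.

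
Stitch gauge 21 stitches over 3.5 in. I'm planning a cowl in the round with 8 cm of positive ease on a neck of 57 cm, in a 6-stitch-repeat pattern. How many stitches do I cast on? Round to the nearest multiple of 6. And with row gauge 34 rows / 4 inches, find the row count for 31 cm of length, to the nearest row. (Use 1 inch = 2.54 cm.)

Finished = 57 + 8 = 65 cm.
65 cm × 1/2.54 = 25.59 inches.
21/3.5 = 6 sts per in; 25.59 × 6 = 153.54 sts.
Nearest multiple of 6 → 156.
31 cm = 12.20 inches; × 8.5 = 103.74 → 104 rows.

Cast on 156 stitches; work 104 rows.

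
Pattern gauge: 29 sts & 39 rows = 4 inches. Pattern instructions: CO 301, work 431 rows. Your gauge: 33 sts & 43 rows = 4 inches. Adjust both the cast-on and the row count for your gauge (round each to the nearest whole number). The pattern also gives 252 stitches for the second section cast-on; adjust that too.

Stitches: 301 × 33/29 = 342.52 → 343.
Rows: 431 × 43/39 = 475.21 → 475.
second section cast-on: 252 × 33/29 = 286.76 → 287.

Cast on 343 stitches; work 475 rows; second section cast-on 287 stitches.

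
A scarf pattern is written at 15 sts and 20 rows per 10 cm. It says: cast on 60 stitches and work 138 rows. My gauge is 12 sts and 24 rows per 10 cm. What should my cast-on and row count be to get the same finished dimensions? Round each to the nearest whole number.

Cast on 48 stitches; work 166 rows.

Stitches: 60 × 12/15 = 48.00 → 48.
Rows: 138 × 24/20 = 165.60 → 166.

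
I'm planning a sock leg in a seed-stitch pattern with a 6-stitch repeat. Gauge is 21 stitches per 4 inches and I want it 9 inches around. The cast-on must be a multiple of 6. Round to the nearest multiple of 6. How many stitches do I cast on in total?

21 / 4 = 5.25 sts per inch.
9 × 5.25 = 47.25 sts.
Nearest multiple of 6: 48.

Cast on 48 stitches.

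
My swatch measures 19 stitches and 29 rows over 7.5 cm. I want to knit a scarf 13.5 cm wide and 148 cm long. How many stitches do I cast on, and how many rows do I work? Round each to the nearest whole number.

Cast on 34 stitches and work 572 rows.

Stitch gauge = 19/7.5 = 2.533 sts/cm; 13.5 × 2.533 = 34.20 → 34 sts.
Row gauge = 29/7.5 = 3.867 rows/cm; 148 × 3.867 = 572.27 → 572 rows.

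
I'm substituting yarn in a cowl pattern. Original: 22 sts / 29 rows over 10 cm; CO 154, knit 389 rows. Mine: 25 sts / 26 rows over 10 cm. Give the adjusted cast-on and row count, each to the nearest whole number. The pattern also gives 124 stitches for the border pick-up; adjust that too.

Stitches: 154 × 25/22 = 175.00 → 175.
Rows: 389 × 26/29 = 348.76 → 349.
border pick-up: 124 × 25/22 = 140.91 → 141.

Cast on 175 stitches; work 349 rows; border pick-up 141 stitches.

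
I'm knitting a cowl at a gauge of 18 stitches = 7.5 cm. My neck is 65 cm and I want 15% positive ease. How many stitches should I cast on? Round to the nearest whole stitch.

179 stitches.

Finished = 65 × 1.15 = 74.75 cm.
18 / 7.5 = 2.4 sts per cm.
74.75 × 2.4 = 179.40 sts.
→ 179 sts.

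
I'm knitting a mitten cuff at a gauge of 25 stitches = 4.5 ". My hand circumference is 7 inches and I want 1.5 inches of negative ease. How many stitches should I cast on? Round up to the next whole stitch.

Finished = 7 − 1.5 = 5.5 in.
25 / 4.5 = 5.556 sts per inch.
5.50 × 5.556 = 30.56 sts.
→ 31 sts.

CO 31 sts.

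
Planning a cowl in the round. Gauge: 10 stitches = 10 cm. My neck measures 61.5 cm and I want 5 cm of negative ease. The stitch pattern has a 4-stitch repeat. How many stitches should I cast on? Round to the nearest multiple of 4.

Finished = 61.5 − 5 = 56.5 cm.
10 / 10 = 1 sts/cm.
56.5 × 1 = 56.50 sts.
Nearest multiple of 4: 56.

CO 56 sts.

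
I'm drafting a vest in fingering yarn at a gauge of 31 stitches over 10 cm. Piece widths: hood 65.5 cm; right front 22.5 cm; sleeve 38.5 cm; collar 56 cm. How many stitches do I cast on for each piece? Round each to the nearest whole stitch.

hood 203; right front 70; sleeve 119; collar 174.

Rate = 31/10 = 3.1 sts per cm.
hood: 65.5 × 3.1 = 203.05 → 203.
right front: 22.5 × 3.1 = 69.75 → 70.
sleeve: 38.5 × 3.1 = 119.35 → 119.
collar: 56 × 3.1 = 173.60 → 174.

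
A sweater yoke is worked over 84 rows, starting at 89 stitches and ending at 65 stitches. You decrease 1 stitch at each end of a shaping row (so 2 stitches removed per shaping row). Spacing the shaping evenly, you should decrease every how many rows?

Stitches to remove: |65 − 89| = 24.
Shaping rows needed: 24 / 2 = 12.
84 rows / 12 = every 7 rows.

Decrease every 7th row.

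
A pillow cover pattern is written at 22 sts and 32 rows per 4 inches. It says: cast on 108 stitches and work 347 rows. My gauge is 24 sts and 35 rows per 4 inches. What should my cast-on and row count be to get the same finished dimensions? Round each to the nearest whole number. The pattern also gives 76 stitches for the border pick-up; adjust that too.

Cast on 118 stitches; work 380 rows; border pick-up 83 stitches.

Stitches: 108 × 24/22 = 117.82 → 118.
Rows: 347 × 35/32 = 379.53 → 380.
border pick-up: 76 × 24/22 = 82.91 → 83.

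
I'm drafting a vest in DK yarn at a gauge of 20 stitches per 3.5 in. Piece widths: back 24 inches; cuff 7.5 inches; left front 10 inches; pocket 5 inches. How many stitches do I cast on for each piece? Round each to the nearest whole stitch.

Rate = 20/3.5 = 5.714 sts per in.
back: 24 × 5.714 = 137.14 → 137.
cuff: 7.5 × 5.714 = 42.86 → 43.
left front: 10 × 5.714 = 57.14 → 57.
pocket: 5 × 5.714 = 28.57 → 29.

back 137; cuff 43; left front 57; pocket 29.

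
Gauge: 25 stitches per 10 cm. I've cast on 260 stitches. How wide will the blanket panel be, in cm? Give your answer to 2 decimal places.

25 stitches / 10 cm = 2.5 stitches per cm.
260 / 2.5 = 104.000 cm.

104.00 cm.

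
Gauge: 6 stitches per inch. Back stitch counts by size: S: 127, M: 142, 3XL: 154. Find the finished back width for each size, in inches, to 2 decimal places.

S 21.17 inches; M 23.67 inches; 3XL 25.67 inches.

6/1 = 6 sts per in.
S: 127 / 6 = 21.167 → 21.17 in.
M: 142 / 6 = 23.667 → 23.67 in.
3XL: 154 / 6 = 25.667 → 25.67 in.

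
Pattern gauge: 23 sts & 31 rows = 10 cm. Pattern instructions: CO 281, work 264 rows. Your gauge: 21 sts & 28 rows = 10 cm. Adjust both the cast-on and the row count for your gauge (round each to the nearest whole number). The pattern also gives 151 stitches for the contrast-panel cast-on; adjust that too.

Stitches: 281 × 21/23 = 256.57 → 257.
Rows: 264 × 28/31 = 238.45 → 238.
contrast-panel cast-on: 151 × 21/23 = 137.87 → 138.

Cast on 257 stitches; work 238 rows; contrast-panel cast-on 138 stitches.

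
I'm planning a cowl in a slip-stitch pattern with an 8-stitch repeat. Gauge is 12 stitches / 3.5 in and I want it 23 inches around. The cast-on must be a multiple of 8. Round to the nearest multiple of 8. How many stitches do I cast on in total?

CO 80 sts.

12 / 3.5 = 3.429 sts per inch.
23 × 3.429 = 78.86 sts.
Nearest multiple of 8: 80.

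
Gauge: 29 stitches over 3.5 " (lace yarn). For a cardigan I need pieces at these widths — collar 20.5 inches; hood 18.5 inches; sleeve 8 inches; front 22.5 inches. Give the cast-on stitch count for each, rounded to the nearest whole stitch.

collar 170; hood 153; sleeve 66; front 186.

Rate = 29/3.5 = 8.286 sts per in.
collar: 20.5 × 8.286 = 169.86 → 170.
hood: 18.5 × 8.286 = 153.29 → 153.
sleeve: 8 × 8.286 = 66.29 → 66.
front: 22.5 × 8.286 = 186.43 → 186.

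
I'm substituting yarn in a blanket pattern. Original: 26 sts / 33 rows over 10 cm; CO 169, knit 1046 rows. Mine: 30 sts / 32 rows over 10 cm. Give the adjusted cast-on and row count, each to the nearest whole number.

Cast on 195 stitches; work 1014 rows.

Stitches: 169 × 30/26 = 195.00 → 195.
Rows: 1046 × 32/33 = 1014.30 → 1014.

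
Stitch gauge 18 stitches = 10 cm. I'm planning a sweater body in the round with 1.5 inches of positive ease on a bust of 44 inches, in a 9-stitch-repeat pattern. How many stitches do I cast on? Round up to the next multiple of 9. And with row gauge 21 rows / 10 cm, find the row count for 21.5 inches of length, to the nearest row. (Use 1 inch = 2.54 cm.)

Finished = 44 + 1.5 = 45.5 inches.
45.5 inches × 2.54 = 115.57 cm.
18/10 = 1.8 sts per cm; 115.57 × 1.8 = 208.03 sts.
Next multiple of 9 → 216.
21.5 inches = 54.61 cm; × 2.1 = 114.68 → 115 rows.

Cast on 216 stitches; work 115 rows.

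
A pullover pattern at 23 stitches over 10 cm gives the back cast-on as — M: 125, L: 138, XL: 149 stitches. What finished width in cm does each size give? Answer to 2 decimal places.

M 54.35 cm; L 60.00 cm; XL 64.78 cm.

23/10 = 2.3 sts per cm.
M: 125 / 2.3 = 54.348 → 54.35 cm.
L: 138 / 2.3 = 60.000 → 60.00 cm.
XL: 149 / 2.3 = 64.783 → 64.78 cm.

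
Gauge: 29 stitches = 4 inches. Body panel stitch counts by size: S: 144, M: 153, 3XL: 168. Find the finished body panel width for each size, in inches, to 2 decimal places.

29/4 = 7.25 sts per in.
S: 144 / 7.25 = 19.862 → 19.86 in.
M: 153 / 7.25 = 21.103 → 21.10 in.
3XL: 168 / 7.25 = 23.172 → 23.17 in.

S 19.86 inches; M 21.10 inches; 3XL 23.17 inches.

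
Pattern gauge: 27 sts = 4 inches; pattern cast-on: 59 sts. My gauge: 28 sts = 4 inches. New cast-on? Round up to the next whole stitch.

Scale factor = 28 / 27 = 1.037.
59 × 28 / 27 = 61.19 sts.
→ 62 sts.

62 stitches.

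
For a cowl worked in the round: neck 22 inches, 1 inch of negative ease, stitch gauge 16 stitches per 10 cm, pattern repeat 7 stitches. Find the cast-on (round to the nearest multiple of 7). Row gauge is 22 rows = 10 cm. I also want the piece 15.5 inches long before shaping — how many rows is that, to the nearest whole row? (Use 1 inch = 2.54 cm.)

Cast on 84 stitches; work 87 rows.

Finished = 22 − 1 = 21 inches.
21 inches × 2.54 = 53.34 cm.
16/10 = 1.6 sts per cm; 53.34 × 1.6 = 85.34 sts.
Nearest multiple of 7 → 84.
15.5 inches = 39.37 cm; × 2.2 = 86.61 → 87 rows.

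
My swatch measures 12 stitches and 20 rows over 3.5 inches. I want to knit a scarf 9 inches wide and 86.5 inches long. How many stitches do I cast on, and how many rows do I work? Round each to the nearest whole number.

Stitch gauge = 12/3.5 = 3.429 sts/in; 9 × 3.429 = 30.86 → 31 sts.
Row gauge = 20/3.5 = 5.714 rows/in; 86.5 × 5.714 = 494.29 → 494 rows.

Cast on 31 stitches and work 494 rows.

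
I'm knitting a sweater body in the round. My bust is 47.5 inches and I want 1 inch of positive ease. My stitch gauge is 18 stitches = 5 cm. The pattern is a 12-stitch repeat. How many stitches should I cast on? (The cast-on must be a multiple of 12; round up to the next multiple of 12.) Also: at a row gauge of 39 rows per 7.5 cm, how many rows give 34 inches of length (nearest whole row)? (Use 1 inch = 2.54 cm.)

Finished = 47.5 + 1 = 48.5 inches.
48.5 inches × 2.54 = 123.19 cm.
18/5 = 3.6 sts per cm; 123.19 × 3.6 = 443.48 sts.
Next multiple of 12 → 444.
34 inches = 86.36 cm; × 5.2 = 449.07 → 449 rows.

Cast on 444 stitches; work 449 rows.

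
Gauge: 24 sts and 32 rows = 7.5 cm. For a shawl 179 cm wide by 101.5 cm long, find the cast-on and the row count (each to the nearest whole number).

Cast on 573 stitches and work 433 rows.

Stitch gauge = 24/7.5 = 3.2 sts/cm; 179 × 3.2 = 572.80 → 573 sts.
Row gauge = 32/7.5 = 4.267 rows/cm; 101.5 × 4.267 = 433.07 → 433 rows.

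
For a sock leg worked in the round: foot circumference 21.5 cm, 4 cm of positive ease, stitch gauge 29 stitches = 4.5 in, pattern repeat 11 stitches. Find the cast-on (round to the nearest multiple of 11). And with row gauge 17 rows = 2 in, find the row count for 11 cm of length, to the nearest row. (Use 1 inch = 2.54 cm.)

Cast on 66 stitches; work 37 rows.

Finished = 21.5 + 4 = 25.5 cm.
25.5 cm × 1/2.54 = 10.04 inches.
29/4.5 = 6.444 sts per in; 10.04 × 6.444 = 64.70 sts.
Nearest multiple of 11 → 66.
11 cm = 4.33 inches; × 8.5 = 36.81 → 37 rows.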